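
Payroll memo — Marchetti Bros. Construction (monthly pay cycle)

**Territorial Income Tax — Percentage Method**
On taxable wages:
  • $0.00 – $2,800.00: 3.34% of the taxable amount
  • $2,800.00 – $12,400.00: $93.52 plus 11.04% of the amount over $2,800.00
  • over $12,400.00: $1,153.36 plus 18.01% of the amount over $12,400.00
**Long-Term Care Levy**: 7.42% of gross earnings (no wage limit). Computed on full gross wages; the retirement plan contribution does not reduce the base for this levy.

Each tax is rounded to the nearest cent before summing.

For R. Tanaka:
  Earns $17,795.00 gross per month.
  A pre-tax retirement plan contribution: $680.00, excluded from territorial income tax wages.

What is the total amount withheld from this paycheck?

$3,322.92

Territorial Income Tax: taxable = $17,795.00 − $680.00 = $17,115.00
  $1,153.36 + 18.01% × ($17,115.00 − $12,400.00) = $1,153.36 + 18.01% × $4,715.00 = $2,002.53
Long-Term Care Levy: 7.42% × $17,795.00 = $1,320.39
Total: $2,002.53 + $1,320.39 = $3,322.92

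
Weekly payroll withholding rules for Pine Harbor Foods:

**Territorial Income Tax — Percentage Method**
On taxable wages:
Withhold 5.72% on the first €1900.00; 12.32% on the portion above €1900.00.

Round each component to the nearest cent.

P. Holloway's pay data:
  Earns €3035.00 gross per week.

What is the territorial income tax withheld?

Territorial Income Tax: taxable = €3035.00
  €108.68 + 12.32% × (€3035.00 − €1900.00) = €108.68 + 12.32% × €1135.00 = €248.51

€248.51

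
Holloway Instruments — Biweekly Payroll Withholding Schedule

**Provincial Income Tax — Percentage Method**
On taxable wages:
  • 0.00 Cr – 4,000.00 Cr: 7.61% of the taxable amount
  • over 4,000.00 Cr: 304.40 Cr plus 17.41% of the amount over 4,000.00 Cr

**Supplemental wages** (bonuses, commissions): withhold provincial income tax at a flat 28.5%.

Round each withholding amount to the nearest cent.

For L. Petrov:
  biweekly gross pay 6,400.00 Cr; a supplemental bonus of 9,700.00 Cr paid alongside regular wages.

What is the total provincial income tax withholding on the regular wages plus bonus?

Provincial Income Tax: taxable = 6,400.00 Cr
  304.40 Cr + 17.41% × (6,400.00 Cr − 4,000.00 Cr) = 304.40 Cr + 17.41% × 2,400.00 Cr = 722.24 Cr
Supplemental (28.5% flat on bonus): 28.5% × 9,700.00 Cr = 2,764.50 Cr
Total provincial income tax: 722.24 Cr + 2,764.50 Cr = 3,486.74 Cr

3,486.74 Cr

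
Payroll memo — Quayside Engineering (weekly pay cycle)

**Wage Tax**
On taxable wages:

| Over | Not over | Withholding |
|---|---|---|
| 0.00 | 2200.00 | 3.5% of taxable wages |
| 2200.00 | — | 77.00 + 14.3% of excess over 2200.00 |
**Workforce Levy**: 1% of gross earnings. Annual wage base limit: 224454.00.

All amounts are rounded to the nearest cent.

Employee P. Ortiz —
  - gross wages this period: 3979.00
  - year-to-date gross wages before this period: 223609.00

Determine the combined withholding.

Wage Tax: taxable = 3979.00
  77.00 + 14.3% × (3979.00 − 2200.00) = 77.00 + 14.3% × 1779.00 = 331.40
Workforce Levy: cap 224454.00 − YTD 223609.00 = 845.00 subject; 1% × 845.00 = 8.45
Total: 331.40 + 8.45 = 339.85

339.85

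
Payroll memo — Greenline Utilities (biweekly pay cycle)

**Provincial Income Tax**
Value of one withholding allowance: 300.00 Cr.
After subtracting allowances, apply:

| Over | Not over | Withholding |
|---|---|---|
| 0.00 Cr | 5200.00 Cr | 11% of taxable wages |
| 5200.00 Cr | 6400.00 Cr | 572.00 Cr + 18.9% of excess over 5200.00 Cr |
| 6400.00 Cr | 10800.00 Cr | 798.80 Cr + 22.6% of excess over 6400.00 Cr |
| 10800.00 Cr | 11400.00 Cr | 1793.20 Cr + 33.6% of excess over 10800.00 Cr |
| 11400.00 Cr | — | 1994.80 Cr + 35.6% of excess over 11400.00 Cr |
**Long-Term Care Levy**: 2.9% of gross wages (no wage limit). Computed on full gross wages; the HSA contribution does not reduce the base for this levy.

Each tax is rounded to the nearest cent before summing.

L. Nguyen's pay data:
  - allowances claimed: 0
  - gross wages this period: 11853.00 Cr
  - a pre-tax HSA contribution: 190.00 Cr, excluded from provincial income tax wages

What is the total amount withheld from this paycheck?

2432.17 Cr

Provincial Income Tax: taxable = 11853.00 Cr − 190.00 Cr = 11663.00 Cr
  1994.80 Cr + 35.6% × (11663.00 Cr − 11400.00 Cr) = 1994.80 Cr + 35.6% × 263.00 Cr = 2088.43 Cr
Long-Term Care Levy: 2.9% × 11853.00 Cr = 343.74 Cr
Total: 2088.43 Cr + 343.74 Cr = 2432.17 Cr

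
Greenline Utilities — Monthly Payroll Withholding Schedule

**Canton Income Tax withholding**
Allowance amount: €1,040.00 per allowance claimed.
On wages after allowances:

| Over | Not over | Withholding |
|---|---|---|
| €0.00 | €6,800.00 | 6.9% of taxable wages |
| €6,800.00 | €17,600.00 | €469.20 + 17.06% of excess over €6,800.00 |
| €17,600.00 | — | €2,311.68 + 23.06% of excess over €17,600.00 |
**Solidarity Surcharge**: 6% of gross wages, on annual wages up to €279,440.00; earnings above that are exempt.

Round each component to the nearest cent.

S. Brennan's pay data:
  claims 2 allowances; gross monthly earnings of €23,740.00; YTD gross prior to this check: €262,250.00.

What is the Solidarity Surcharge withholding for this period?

€1,031.40

Solidarity Surcharge: cap €279,440.00 − YTD €262,250.00 = €17,190.00 subject; 6% × €17,190.00 = €1,031.40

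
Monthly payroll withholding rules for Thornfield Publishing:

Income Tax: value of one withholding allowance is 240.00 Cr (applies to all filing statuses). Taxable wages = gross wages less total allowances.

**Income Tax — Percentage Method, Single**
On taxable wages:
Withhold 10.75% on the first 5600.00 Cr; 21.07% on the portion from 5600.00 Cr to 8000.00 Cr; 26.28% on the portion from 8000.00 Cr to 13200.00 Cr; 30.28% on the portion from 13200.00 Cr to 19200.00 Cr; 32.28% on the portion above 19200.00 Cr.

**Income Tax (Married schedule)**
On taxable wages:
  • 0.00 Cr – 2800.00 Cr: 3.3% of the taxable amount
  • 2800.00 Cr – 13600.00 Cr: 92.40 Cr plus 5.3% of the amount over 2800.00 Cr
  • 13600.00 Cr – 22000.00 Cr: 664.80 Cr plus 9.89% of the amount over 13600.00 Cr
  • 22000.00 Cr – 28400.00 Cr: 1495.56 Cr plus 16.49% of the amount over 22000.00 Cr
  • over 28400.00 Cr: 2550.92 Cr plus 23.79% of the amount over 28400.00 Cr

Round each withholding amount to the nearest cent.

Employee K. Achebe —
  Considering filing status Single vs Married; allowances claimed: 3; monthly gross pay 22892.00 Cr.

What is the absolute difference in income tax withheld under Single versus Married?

Income Tax (Single): taxable = 22892.00 Cr − 3×240.00 Cr = 22172.00 Cr
  4291.04 Cr + 32.28% × (22172.00 Cr − 19200.00 Cr) = 4291.04 Cr + 32.28% × 2972.00 Cr = 5250.40 Cr
Income Tax (Married): taxable = 22892.00 Cr − 3×240.00 Cr = 22172.00 Cr
  1495.56 Cr + 16.49% × (22172.00 Cr − 22000.00 Cr) = 1495.56 Cr + 16.49% × 172.00 Cr = 1523.92 Cr
Difference: |5250.40 Cr − 1523.92 Cr| = 3726.48 Cr (higher under Single)

3726.48 Cr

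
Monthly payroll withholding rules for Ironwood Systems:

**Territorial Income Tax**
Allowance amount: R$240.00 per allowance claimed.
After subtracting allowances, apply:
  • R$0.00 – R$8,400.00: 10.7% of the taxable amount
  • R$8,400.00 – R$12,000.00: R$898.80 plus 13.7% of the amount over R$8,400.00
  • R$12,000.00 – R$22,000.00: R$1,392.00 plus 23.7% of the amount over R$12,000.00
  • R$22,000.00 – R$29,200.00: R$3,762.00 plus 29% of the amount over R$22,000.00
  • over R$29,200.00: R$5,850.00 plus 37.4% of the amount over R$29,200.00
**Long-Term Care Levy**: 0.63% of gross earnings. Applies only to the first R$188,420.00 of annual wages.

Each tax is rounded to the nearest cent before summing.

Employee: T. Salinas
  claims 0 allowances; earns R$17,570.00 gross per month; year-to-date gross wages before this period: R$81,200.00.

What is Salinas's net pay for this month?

Territorial Income Tax: taxable = R$17,570.00
  R$1,392.00 + 23.7% × (R$17,570.00 − R$12,000.00) = R$1,392.00 + 23.7% × R$5,570.00 = R$2,712.09
Long-Term Care Levy: 0.63% × R$17,570.00 = R$110.69
Total withheld: R$2,712.09 + R$110.69 = R$2,822.78
Net pay: R$17,570.00 − R$2,822.78 = R$14,747.22

R$14,747.22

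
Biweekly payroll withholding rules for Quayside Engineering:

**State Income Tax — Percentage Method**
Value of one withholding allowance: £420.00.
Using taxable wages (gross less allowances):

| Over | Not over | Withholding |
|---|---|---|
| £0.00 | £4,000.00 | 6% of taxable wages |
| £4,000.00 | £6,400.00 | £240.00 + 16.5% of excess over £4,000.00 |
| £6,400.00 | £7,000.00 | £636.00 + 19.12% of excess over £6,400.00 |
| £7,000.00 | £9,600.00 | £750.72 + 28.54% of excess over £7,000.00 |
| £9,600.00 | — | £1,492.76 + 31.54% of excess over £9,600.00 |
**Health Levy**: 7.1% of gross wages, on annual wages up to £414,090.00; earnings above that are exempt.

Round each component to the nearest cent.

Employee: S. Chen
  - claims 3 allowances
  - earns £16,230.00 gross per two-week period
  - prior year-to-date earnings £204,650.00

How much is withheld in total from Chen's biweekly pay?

State Income Tax: taxable = £16,230.00 − 3×£420.00 = £14,970.00
  £1,492.76 + 31.54% × (£14,970.00 − £9,600.00) = £1,492.76 + 31.54% × £5,370.00 = £3,186.46
Health Levy: 7.1% × £16,230.00 = £1,152.33
Total: £3,186.46 + £1,152.33 = £4,338.79

£4,338.79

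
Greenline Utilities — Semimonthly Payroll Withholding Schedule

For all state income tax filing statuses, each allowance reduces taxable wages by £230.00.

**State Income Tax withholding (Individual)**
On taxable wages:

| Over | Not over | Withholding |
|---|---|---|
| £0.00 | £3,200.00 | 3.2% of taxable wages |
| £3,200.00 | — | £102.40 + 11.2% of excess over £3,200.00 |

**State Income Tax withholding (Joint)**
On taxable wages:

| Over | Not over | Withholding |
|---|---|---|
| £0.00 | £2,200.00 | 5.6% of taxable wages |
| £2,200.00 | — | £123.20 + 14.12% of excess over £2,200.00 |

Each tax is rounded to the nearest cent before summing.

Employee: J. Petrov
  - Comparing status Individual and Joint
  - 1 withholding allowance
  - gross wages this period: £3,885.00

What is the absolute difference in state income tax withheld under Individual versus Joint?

£175.29

State Income Tax (Individual): taxable = £3,885.00 − 1×£230.00 = £3,655.00
  £102.40 + 11.2% × (£3,655.00 − £3,200.00) = £102.40 + 11.2% × £455.00 = £153.36
State Income Tax (Joint): taxable = £3,885.00 − 1×£230.00 = £3,655.00
  £123.20 + 14.12% × (£3,655.00 − £2,200.00) = £123.20 + 14.12% × £1,455.00 = £328.65
Difference: |£153.36 − £328.65| = £175.29 (higher under Joint)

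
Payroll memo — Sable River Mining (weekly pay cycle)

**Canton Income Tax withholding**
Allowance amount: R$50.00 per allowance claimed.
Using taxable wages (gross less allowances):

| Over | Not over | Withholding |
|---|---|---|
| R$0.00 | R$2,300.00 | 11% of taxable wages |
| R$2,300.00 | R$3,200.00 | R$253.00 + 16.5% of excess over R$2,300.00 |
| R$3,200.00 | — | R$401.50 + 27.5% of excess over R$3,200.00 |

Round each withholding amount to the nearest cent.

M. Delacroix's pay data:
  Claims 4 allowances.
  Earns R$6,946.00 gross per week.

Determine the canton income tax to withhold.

R$1,376.65

Canton Income Tax: taxable = R$6,946.00 − 4×R$50.00 = R$6,746.00
  R$401.50 + 27.5% × (R$6,746.00 − R$3,200.00) = R$401.50 + 27.5% × R$3,546.00 = R$1,376.65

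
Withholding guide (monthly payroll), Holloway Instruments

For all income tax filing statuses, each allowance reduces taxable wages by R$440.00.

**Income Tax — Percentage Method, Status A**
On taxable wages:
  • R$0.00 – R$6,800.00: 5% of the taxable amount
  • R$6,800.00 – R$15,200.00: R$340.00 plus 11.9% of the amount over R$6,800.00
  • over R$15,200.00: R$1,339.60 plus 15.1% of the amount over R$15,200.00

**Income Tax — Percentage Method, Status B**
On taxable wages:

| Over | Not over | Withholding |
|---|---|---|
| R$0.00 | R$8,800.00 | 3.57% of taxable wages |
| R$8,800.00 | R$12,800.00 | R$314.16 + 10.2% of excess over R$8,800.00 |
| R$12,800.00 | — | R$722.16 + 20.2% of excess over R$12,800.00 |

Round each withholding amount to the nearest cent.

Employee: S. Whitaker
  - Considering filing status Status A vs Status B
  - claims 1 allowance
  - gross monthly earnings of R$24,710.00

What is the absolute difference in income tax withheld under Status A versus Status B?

R$329.93

Income Tax (Status A): taxable = R$24,710.00 − 1×R$440.00 = R$24,270.00
  R$1,339.60 + 15.1% × (R$24,270.00 − R$15,200.00) = R$1,339.60 + 15.1% × R$9,070.00 = R$2,709.17
Income Tax (Status B): taxable = R$24,710.00 − 1×R$440.00 = R$24,270.00
  R$722.16 + 20.2% × (R$24,270.00 − R$12,800.00) = R$722.16 + 20.2% × R$11,470.00 = R$3,039.10
Difference: |R$2,709.17 − R$3,039.10| = R$329.93 (higher under Status B)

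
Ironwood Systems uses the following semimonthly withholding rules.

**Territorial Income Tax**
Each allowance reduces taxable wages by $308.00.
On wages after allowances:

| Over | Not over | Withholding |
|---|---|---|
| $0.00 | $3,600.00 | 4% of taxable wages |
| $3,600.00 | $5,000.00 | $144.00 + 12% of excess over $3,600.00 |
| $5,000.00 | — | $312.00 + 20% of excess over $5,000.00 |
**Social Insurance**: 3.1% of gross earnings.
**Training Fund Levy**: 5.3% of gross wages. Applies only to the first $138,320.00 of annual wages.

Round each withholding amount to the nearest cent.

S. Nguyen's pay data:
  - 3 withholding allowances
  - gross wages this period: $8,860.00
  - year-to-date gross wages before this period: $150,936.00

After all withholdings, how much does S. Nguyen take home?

$7,686.14

Territorial Income Tax: taxable = $8,860.00 − 3×$308.00 = $7,936.00
  $312.00 + 20% × ($7,936.00 − $5,000.00) = $312.00 + 20% × $2,936.00 = $899.20
Social Insurance: 3.1% × $8,860.00 = $274.66
Training Fund Levy: YTD $150,936.00 ≥ cap $138,320.00 → $0.00
Total withheld: $899.20 + $274.66 + $0.00 = $1,173.86
Net pay: $8,860.00 − $1,173.86 = $7,686.14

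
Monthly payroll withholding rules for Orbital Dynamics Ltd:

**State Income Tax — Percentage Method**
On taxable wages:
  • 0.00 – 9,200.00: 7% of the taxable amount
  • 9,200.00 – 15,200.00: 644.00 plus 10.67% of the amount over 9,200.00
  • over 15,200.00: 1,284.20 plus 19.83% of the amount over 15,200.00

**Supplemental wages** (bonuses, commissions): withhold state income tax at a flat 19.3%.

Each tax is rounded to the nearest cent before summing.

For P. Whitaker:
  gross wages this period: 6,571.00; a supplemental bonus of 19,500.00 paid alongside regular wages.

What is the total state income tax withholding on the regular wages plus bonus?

4,223.47

State Income Tax: taxable = 6,571.00
  7% × 6,571.00 = 459.97
Supplemental (19.3% flat on bonus): 19.3% × 19,500.00 = 3,763.50
Total state income tax: 459.97 + 3,763.50 = 4,223.47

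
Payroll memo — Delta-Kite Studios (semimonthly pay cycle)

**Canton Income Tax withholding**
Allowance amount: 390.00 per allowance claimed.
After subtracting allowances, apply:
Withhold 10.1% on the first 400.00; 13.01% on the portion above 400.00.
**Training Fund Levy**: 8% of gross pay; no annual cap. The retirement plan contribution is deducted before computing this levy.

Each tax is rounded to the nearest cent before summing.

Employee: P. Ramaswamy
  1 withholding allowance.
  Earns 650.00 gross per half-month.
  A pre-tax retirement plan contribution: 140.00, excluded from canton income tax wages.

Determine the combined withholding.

Canton Income Tax: taxable = 650.00 − 140.00 − 1×390.00 = 120.00
  10.1% × 120.00 = 12.12
Training Fund Levy: 8% × 510.00 = 40.80
Total: 12.12 + 40.80 = 52.92

52.92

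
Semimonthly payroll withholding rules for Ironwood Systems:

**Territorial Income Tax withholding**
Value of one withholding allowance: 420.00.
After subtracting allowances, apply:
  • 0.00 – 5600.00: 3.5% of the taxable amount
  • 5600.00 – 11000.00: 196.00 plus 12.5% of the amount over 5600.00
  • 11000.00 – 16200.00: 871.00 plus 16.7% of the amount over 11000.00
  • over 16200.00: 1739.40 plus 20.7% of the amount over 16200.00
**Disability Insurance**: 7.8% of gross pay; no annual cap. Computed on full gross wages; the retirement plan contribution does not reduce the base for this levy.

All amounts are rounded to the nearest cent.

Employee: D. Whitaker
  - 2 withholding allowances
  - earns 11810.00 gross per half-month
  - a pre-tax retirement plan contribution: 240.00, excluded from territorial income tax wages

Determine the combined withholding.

1758.43

Territorial Income Tax: taxable = 11810.00 − 240.00 − 2×420.00 = 10730.00
  196.00 + 12.5% × (10730.00 − 5600.00) = 196.00 + 12.5% × 5130.00 = 837.25
Disability Insurance: 7.8% × 11810.00 = 921.18
Total: 837.25 + 921.18 = 1758.43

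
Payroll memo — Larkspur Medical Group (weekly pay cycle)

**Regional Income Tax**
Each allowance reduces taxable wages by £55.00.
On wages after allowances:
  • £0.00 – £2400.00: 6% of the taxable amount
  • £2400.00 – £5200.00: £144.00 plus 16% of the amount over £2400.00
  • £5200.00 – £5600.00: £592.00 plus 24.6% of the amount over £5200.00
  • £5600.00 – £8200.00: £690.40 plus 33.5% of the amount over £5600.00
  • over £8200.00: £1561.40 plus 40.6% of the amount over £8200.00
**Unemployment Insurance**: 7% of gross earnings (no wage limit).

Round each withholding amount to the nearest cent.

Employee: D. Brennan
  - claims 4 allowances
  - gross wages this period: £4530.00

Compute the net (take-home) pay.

£3763.30

Regional Income Tax: taxable = £4530.00 − 4×£55.00 = £4310.00
  £144.00 + 16% × (£4310.00 − £2400.00) = £144.00 + 16% × £1910.00 = £449.60
Unemployment Insurance: 7% × £4530.00 = £317.10
Total withheld: £449.60 + £317.10 = £766.70
Net pay: £4530.00 − £766.70 = £3763.30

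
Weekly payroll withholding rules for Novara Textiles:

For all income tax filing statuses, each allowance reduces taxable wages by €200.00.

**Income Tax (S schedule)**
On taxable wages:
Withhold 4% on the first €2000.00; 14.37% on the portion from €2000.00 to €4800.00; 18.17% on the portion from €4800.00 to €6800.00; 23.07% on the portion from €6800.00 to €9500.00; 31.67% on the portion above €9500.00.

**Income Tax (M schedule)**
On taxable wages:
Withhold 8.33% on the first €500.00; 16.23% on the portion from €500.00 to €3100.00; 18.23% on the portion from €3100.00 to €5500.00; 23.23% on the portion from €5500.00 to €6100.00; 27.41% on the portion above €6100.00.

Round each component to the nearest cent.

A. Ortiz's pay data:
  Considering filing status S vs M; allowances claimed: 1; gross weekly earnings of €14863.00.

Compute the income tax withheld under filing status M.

Income Tax (M): taxable = €14863.00 − 1×€200.00 = €14663.00
  €1040.53 + 27.41% × (€14663.00 − €6100.00) = €1040.53 + 27.41% × €8563.00 = €3387.65

€3387.65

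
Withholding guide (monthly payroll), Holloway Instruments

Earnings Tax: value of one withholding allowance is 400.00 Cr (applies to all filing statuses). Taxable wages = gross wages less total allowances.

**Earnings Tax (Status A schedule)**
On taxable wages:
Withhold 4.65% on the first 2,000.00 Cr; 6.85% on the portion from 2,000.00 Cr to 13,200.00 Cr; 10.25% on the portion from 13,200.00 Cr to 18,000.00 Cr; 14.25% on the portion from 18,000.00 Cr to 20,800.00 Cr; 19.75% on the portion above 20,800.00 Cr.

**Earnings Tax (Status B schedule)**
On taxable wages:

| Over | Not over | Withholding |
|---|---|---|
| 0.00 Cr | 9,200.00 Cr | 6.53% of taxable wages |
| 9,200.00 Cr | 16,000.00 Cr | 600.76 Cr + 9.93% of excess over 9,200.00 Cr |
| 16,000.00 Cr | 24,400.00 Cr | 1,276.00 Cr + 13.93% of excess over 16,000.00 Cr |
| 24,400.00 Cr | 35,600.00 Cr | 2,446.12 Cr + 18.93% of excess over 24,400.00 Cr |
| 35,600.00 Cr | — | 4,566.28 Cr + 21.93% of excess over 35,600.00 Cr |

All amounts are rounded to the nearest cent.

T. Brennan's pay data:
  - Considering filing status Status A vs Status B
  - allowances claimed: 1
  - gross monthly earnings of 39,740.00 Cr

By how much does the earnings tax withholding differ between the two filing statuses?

Earnings Tax (Status A): taxable = 39,740.00 Cr − 1×400.00 Cr = 39,340.00 Cr
  1,751.20 Cr + 19.75% × (39,340.00 Cr − 20,800.00 Cr) = 1,751.20 Cr + 19.75% × 18,540.00 Cr = 5,412.85 Cr
Earnings Tax (Status B): taxable = 39,740.00 Cr − 1×400.00 Cr = 39,340.00 Cr
  4,566.28 Cr + 21.93% × (39,340.00 Cr − 35,600.00 Cr) = 4,566.28 Cr + 21.93% × 3,740.00 Cr = 5,386.46 Cr
Difference: |5,412.85 Cr − 5,386.46 Cr| = 26.39 Cr (higher under Status A)

26.39 Cr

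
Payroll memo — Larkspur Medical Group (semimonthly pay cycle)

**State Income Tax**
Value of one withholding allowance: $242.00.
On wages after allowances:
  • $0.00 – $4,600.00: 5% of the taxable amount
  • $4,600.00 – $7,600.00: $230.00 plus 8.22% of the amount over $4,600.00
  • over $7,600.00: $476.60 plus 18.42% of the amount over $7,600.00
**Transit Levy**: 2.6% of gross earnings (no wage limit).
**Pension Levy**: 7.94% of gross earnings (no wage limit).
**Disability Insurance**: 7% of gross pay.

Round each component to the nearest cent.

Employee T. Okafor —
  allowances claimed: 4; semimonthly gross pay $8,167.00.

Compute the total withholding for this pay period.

$1,876.13

State Income Tax: taxable = $8,167.00 − 4×$242.00 = $7,199.00
  $230.00 + 8.22% × ($7,199.00 − $4,600.00) = $230.00 + 8.22% × $2,599.00 = $443.64
Transit Levy: 2.6% × $8,167.00 = $212.34
Pension Levy: 7.94% × $8,167.00 = $648.46
Disability Insurance: 7% × $8,167.00 = $571.69
Total: $443.64 + $212.34 + $648.46 + $571.69 = $1,876.13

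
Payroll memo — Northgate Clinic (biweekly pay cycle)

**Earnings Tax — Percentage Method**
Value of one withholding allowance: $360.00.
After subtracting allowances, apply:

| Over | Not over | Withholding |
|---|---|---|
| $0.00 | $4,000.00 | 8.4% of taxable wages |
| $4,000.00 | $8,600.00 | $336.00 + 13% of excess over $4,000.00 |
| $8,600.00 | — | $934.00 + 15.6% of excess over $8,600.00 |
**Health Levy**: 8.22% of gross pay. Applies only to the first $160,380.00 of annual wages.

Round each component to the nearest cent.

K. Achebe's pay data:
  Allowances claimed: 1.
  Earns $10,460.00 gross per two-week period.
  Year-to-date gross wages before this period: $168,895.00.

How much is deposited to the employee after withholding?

$9,292.00

Earnings Tax: taxable = $10,460.00 − 1×$360.00 = $10,100.00
  $934.00 + 15.6% × ($10,100.00 − $8,600.00) = $934.00 + 15.6% × $1,500.00 = $1,168.00
Health Levy: YTD $168,895.00 ≥ cap $160,380.00 → $0.00
Total withheld: $1,168.00 + $0.00 = $1,168.00
Net pay: $10,460.00 − $1,168.00 = $9,292.00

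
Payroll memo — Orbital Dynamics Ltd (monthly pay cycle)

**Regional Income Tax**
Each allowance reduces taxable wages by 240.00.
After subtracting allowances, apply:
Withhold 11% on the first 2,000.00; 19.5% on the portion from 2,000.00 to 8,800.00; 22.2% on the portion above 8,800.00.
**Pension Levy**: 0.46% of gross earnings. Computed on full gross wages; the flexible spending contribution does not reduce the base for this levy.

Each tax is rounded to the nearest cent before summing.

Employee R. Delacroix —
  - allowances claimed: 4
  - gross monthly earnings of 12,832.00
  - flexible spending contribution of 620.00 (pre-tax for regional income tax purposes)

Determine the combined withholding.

Regional Income Tax: taxable = 12,832.00 − 620.00 − 4×240.00 = 11,252.00
  1,546.00 + 22.2% × (11,252.00 − 8,800.00) = 1,546.00 + 22.2% × 2,452.00 = 2,090.34
Pension Levy: 0.46% × 12,832.00 = 59.03
Total: 2,090.34 + 59.03 = 2,149.37

2,149.37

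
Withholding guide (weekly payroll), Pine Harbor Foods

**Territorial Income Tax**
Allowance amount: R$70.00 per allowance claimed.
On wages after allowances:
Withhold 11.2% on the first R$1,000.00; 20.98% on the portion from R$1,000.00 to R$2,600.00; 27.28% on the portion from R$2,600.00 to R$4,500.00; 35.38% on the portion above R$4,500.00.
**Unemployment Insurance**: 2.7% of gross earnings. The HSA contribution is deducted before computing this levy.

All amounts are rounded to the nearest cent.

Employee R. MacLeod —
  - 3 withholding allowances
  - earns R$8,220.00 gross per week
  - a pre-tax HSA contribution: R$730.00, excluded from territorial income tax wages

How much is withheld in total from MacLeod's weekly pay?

Territorial Income Tax: taxable = R$8,220.00 − R$730.00 − 3×R$70.00 = R$7,280.00
  R$966.00 + 35.38% × (R$7,280.00 − R$4,500.00) = R$966.00 + 35.38% × R$2,780.00 = R$1,949.56
Unemployment Insurance: 2.7% × R$7,490.00 = R$202.23
Total: R$1,949.56 + R$202.23 = R$2,151.79

R$2,151.79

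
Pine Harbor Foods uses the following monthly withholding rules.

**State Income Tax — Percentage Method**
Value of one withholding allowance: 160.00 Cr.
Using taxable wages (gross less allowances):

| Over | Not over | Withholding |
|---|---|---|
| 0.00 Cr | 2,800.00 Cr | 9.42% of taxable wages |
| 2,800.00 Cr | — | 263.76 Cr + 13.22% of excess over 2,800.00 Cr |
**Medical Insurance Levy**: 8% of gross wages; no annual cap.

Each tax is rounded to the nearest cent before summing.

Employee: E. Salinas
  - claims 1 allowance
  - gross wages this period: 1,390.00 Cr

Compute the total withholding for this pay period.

State Income Tax: taxable = 1,390.00 Cr − 1×160.00 Cr = 1,230.00 Cr
  9.42% × 1,230.00 Cr = 115.87 Cr
Medical Insurance Levy: 8% × 1,390.00 Cr = 111.20 Cr
Total: 115.87 Cr + 111.20 Cr = 227.07 Cr

227.07 Cr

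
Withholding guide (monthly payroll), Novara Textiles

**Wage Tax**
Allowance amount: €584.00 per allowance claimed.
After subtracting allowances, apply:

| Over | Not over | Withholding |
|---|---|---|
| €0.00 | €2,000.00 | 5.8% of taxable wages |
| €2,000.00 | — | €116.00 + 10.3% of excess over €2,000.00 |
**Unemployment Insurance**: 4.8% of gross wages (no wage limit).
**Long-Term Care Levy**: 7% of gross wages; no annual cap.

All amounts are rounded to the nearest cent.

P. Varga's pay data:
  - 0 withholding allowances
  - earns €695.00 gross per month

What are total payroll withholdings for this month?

Wage Tax: taxable = €695.00
  5.8% × €695.00 = €40.31
Unemployment Insurance: 4.8% × €695.00 = €33.36
Long-Term Care Levy: 7% × €695.00 = €48.65
Total: €40.31 + €33.36 + €48.65 = €122.32

€122.32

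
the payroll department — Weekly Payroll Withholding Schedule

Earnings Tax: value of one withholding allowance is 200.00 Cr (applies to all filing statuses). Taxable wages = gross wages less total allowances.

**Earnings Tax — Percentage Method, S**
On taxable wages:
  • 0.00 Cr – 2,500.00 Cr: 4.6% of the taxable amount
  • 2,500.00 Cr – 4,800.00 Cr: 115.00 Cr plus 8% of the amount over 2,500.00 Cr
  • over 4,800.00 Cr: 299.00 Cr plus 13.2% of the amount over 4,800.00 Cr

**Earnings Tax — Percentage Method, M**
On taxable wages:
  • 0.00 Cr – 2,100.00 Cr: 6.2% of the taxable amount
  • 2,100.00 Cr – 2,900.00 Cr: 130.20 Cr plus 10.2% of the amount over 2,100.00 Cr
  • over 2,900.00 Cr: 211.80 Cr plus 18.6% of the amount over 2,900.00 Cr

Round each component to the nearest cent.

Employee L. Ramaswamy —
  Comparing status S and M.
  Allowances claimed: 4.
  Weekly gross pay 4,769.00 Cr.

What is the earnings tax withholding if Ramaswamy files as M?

410.63 Cr

Earnings Tax (M): taxable = 4,769.00 Cr − 4×200.00 Cr = 3,969.00 Cr
  211.80 Cr + 18.6% × (3,969.00 Cr − 2,900.00 Cr) = 211.80 Cr + 18.6% × 1,069.00 Cr = 410.63 Cr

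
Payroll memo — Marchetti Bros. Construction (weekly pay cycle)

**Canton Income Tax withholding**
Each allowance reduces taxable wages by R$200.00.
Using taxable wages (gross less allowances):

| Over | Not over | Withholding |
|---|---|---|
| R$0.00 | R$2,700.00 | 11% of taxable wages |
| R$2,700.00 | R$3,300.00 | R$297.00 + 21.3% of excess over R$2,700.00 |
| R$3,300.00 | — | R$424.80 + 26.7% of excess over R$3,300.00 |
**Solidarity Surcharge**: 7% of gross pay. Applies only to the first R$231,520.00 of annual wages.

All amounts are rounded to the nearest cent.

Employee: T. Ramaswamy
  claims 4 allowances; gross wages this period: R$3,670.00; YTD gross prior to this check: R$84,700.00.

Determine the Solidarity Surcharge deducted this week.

Solidarity Surcharge: 7% × R$3,670.00 = R$256.90

R$256.90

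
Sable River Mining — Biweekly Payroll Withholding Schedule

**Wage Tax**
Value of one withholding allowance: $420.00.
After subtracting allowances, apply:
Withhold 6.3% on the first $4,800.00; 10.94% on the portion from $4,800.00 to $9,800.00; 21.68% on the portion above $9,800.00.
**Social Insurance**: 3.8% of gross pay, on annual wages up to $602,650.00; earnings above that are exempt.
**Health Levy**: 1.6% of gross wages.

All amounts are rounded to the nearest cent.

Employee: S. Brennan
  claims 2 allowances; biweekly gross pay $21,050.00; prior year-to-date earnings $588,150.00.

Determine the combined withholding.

Wage Tax: taxable = $21,050.00 − 2×$420.00 = $20,210.00
  $849.40 + 21.68% × ($20,210.00 − $9,800.00) = $849.40 + 21.68% × $10,410.00 = $3,106.29
Social Insurance: cap $602,650.00 − YTD $588,150.00 = $14,500.00 subject; 3.8% × $14,500.00 = $551.00
Health Levy: 1.6% × $21,050.00 = $336.80
Total: $3,106.29 + $551.00 + $336.80 = $3,994.09

$3,994.09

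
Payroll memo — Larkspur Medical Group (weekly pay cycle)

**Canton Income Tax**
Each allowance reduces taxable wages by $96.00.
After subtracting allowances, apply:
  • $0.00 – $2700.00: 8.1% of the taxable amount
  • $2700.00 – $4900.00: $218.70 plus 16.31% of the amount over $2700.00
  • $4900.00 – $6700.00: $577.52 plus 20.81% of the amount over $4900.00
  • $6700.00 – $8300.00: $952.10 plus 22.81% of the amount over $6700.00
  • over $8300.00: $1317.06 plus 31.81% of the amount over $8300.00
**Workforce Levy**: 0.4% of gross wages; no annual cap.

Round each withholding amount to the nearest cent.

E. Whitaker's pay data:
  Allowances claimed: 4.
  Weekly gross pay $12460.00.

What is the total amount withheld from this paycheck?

$2568.05

Canton Income Tax: taxable = $12460.00 − 4×$96.00 = $12076.00
  $1317.06 + 31.81% × ($12076.00 − $8300.00) = $1317.06 + 31.81% × $3776.00 = $2518.21
Workforce Levy: 0.4% × $12460.00 = $49.84
Total: $2518.21 + $49.84 = $2568.05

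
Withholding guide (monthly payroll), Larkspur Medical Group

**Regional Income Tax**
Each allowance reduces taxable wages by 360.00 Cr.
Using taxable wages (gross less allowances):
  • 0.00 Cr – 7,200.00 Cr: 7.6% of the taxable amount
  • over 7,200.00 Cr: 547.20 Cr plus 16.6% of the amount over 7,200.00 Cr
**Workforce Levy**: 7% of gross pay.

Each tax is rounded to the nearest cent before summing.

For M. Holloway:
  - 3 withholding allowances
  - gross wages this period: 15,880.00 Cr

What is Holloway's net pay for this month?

12,959.60 Cr

Regional Income Tax: taxable = 15,880.00 Cr − 3×360.00 Cr = 14,800.00 Cr
  547.20 Cr + 16.6% × (14,800.00 Cr − 7,200.00 Cr) = 547.20 Cr + 16.6% × 7,600.00 Cr = 1,808.80 Cr
Workforce Levy: 7% × 15,880.00 Cr = 1,111.60 Cr
Total withheld: 1,808.80 Cr + 1,111.60 Cr = 2,920.40 Cr
Net pay: 15,880.00 Cr − 2,920.40 Cr = 12,959.60 Cr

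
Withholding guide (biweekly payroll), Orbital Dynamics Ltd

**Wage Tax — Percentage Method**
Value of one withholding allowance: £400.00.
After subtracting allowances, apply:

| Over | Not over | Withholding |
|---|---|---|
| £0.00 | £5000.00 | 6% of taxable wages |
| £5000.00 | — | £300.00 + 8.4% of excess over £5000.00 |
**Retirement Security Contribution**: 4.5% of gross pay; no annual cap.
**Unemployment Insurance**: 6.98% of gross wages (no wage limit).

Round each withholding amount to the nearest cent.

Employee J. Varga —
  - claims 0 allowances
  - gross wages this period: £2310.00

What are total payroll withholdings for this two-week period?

£403.79

Wage Tax: taxable = £2310.00
  6% × £2310.00 = £138.60
Retirement Security Contribution: 4.5% × £2310.00 = £103.95
Unemployment Insurance: 6.98% × £2310.00 = £161.24
Total: £138.60 + £103.95 + £161.24 = £403.79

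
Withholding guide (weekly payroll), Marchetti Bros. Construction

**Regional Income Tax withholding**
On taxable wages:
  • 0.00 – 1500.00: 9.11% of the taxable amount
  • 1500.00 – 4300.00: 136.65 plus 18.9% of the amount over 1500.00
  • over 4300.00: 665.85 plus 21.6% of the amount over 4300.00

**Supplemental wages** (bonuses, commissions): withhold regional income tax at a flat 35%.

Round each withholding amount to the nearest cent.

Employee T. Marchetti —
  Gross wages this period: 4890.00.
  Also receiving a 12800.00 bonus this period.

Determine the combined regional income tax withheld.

5273.29

Regional Income Tax: taxable = 4890.00
  665.85 + 21.6% × (4890.00 − 4300.00) = 665.85 + 21.6% × 590.00 = 793.29
Supplemental (35% flat on bonus): 35% × 12800.00 = 4480.00
Total regional income tax: 793.29 + 4480.00 = 5273.29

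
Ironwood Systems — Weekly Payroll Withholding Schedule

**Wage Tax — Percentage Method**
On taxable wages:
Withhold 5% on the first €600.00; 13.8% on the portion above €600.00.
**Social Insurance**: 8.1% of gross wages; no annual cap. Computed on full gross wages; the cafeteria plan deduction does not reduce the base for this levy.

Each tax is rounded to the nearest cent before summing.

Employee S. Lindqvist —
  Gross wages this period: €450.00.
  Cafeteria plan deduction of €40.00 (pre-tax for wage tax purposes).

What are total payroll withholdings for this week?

€56.95

Wage Tax: taxable = €450.00 − €40.00 = €410.00
  5% × €410.00 = €20.50
Social Insurance: 8.1% × €450.00 = €36.45
Total: €20.50 + €36.45 = €56.95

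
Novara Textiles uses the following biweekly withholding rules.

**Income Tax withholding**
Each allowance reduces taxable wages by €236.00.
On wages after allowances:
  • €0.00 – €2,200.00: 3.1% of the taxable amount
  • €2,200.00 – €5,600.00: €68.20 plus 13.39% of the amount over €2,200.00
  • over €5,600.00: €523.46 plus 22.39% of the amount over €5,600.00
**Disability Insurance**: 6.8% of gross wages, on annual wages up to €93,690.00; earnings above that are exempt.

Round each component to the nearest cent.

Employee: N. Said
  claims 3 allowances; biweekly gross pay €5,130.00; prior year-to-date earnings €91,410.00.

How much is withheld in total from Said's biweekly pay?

€520.77

Income Tax: taxable = €5,130.00 − 3×€236.00 = €4,422.00
  €68.20 + 13.39% × (€4,422.00 − €2,200.00) = €68.20 + 13.39% × €2,222.00 = €365.73
Disability Insurance: cap €93,690.00 − YTD €91,410.00 = €2,280.00 subject; 6.8% × €2,280.00 = €155.04
Total: €365.73 + €155.04 = €520.77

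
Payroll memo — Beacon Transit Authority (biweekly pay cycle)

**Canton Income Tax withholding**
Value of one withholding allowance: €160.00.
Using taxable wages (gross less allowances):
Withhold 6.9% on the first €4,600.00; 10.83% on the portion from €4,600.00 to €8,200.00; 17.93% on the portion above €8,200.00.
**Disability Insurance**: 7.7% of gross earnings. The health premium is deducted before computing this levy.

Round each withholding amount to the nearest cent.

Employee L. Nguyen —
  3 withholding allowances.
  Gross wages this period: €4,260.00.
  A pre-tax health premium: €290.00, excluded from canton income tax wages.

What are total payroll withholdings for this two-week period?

Canton Income Tax: taxable = €4,260.00 − €290.00 − 3×€160.00 = €3,490.00
  6.9% × €3,490.00 = €240.81
Disability Insurance: 7.7% × €3,970.00 = €305.69
Total: €240.81 + €305.69 = €546.50

€546.50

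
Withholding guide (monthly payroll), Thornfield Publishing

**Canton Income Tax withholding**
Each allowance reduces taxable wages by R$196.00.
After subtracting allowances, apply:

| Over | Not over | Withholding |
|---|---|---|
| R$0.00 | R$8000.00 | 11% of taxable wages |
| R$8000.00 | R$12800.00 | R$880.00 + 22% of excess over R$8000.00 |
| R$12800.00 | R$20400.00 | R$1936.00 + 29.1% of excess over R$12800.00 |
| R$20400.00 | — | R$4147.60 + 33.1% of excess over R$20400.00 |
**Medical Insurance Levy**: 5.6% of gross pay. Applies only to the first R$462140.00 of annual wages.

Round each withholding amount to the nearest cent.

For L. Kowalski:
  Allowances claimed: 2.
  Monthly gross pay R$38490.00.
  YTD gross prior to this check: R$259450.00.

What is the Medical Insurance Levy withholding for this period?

R$2155.44

Medical Insurance Levy: 5.6% × R$38490.00 = R$2155.44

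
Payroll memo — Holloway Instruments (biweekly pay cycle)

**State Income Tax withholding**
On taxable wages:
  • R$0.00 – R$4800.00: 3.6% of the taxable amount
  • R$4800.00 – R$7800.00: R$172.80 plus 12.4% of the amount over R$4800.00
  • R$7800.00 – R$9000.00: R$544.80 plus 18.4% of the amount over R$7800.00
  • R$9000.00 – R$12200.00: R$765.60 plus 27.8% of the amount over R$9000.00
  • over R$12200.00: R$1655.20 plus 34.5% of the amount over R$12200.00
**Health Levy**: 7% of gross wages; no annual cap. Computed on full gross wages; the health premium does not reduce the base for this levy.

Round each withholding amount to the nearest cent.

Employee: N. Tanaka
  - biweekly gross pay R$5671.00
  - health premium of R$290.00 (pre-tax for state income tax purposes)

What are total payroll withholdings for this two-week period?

R$641.81

State Income Tax: taxable = R$5671.00 − R$290.00 = R$5381.00
  R$172.80 + 12.4% × (R$5381.00 − R$4800.00) = R$172.80 + 12.4% × R$581.00 = R$244.84
Health Levy: 7% × R$5671.00 = R$396.97
Total: R$244.84 + R$396.97 = R$641.81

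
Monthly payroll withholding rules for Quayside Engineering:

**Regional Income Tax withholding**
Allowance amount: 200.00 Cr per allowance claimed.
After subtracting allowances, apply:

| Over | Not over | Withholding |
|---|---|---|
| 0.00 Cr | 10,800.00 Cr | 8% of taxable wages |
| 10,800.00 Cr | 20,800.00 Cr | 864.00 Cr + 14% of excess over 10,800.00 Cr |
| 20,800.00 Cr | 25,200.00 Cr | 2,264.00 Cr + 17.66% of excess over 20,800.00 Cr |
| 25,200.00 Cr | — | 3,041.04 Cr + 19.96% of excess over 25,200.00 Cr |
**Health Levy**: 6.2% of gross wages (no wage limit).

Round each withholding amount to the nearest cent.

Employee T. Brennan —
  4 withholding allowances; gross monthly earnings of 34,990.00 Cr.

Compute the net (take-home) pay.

Regional Income Tax: taxable = 34,990.00 Cr − 4×200.00 Cr = 34,190.00 Cr
  3,041.04 Cr + 19.96% × (34,190.00 Cr − 25,200.00 Cr) = 3,041.04 Cr + 19.96% × 8,990.00 Cr = 4,835.44 Cr
Health Levy: 6.2% × 34,990.00 Cr = 2,169.38 Cr
Total withheld: 4,835.44 Cr + 2,169.38 Cr = 7,004.82 Cr
Net pay: 34,990.00 Cr − 7,004.82 Cr = 27,985.18 Cr

27,985.18 Cr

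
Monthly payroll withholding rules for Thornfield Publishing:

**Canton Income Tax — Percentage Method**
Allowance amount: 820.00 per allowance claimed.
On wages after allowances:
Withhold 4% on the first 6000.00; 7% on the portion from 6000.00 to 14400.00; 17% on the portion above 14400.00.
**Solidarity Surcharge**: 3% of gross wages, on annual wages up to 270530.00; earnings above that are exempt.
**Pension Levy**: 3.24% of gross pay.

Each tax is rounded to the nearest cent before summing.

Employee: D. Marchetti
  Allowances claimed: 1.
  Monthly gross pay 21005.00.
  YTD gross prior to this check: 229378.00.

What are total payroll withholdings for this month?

Canton Income Tax: taxable = 21005.00 − 1×820.00 = 20185.00
  828.00 + 17% × (20185.00 − 14400.00) = 828.00 + 17% × 5785.00 = 1811.45
Solidarity Surcharge: 3% × 21005.00 = 630.15
Pension Levy: 3.24% × 21005.00 = 680.56
Total: 1811.45 + 630.15 + 680.56 = 3122.16

3122.16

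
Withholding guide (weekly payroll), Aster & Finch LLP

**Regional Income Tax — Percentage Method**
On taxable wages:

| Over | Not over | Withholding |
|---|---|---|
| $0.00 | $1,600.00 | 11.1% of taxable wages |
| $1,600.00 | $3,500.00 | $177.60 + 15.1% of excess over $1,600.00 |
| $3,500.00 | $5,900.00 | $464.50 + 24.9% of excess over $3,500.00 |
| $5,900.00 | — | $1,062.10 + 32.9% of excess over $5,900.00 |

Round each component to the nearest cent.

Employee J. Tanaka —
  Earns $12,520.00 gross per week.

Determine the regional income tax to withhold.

Regional Income Tax: taxable = $12,520.00
  $1,062.10 + 32.9% × ($12,520.00 − $5,900.00) = $1,062.10 + 32.9% × $6,620.00 = $3,240.08

$3,240.08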